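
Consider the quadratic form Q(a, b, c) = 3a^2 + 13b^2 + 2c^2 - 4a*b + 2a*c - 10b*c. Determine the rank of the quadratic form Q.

The symmetric matrix is A = [[3, -2, 1], [-2, 13, -5], [1, -5, 2]].
Congruent diagonalization of A (simultaneous row and column reduction) yields pivots 3, 35/3, 2/35.
So there are 3 positive pivots.
The rank is the number of nonzero pivots: 3.

3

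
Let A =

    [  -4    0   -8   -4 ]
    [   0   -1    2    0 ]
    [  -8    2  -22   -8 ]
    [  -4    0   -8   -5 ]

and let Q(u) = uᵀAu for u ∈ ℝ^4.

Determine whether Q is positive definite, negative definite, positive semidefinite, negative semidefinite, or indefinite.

Leading principal minors: Δ_1 = -4, Δ_2 = 4, Δ_3 = -8, Δ_4 = 8.
The signs alternate starting with Δ_1 < 0, so by Sylvester's criterion Q is negative definite.

negative definite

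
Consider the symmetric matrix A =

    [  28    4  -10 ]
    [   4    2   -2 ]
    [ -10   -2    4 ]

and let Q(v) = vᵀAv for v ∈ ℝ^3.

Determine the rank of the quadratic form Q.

Symmetric row and column elimination reduces A to a congruent diagonal form with pivots 28, 10/7, 1/5.
Counting signs: 3 positive.
The rank is the number of nonzero pivots: 3.

3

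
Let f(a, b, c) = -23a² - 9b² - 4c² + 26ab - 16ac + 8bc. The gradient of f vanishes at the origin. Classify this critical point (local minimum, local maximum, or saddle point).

local maximum

The Hessian at the origin is H = [[-46, 26, -16], [26, -18, 8], [-16, 8, -8]].
Applying the same elementary operations to the rows and columns of H produces a congruent diagonal matrix with entries -46, -76/23, -40/19.
So there are 3 negative pivots.
H is negative definite, so the origin is a strict local maximum.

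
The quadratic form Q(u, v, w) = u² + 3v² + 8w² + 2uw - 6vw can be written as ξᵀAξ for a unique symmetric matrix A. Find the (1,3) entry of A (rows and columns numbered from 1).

1

The coefficient of u·w in Q is 2. For a symmetric A this equals A[1,3] + A[3,1] = 2·A[1,3].
So A[1,3] = 2/2 = 1.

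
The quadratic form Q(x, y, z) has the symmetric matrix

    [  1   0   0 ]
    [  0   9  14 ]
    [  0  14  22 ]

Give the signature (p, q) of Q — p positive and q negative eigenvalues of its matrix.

(3, 0)

An LDLᵀ factorisation of A has diagonal entries 1, 9, 2/9.
Counting signs: 3 positive.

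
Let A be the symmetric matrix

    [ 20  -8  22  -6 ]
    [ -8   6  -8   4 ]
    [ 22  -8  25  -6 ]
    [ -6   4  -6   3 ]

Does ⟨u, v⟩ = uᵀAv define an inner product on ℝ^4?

yes

Leading principal minors: Δ_1 = 20, Δ_2 = 56, Δ_3 = 32, Δ_4 = 8.
All leading principal minors are positive, so by Sylvester's criterion Q is positive definite.
⟨·,·⟩ is an inner product exactly when A is positive definite.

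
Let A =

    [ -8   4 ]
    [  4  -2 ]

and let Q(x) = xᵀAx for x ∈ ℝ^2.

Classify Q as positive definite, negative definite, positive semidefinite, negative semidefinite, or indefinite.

negative semidefinite

For the 2×2 matrix [[-8, 4], [4, -2]]: det = -8·-2 − (4)² = 0, trace = -10.
det = 0 so one eigenvalue is zero; the form is semidefinite with the sign of the trace.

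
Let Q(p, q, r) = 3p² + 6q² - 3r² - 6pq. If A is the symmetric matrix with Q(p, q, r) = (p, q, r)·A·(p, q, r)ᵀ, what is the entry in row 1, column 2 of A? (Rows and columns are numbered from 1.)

-3

The coefficient of p·q in Q is -6. For a symmetric A this equals A[1,2] + A[2,1] = 2·A[1,2].
So A[1,2] = -6/2 = -3.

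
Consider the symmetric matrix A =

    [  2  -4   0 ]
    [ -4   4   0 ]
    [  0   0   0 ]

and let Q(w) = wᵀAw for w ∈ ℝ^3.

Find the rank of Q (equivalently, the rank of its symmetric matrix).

2

Row-reducing A symmetrically gives the diagonal entries 2, -4, 0.
Counting signs: 1 positive, 1 negative, 1 zero.
The rank is the number of nonzero pivots: 2.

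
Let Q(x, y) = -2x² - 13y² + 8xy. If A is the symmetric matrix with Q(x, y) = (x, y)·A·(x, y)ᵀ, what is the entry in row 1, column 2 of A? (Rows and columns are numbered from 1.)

4

The coefficient of x·y in Q is 8. For a symmetric A this equals A[1,2] + A[2,1] = 2·A[1,2].
So A[1,2] = 8/2 = 4.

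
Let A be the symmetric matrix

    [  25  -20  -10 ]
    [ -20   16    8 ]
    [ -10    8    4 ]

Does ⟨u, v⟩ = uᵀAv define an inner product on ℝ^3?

no

Row-reducing A symmetrically gives the diagonal entries 25, 0, 0.
Counting signs: 1 positive, 2 zero.
Hence Q is positive semidefinite.
⟨·,·⟩ is an inner product exactly when A is positive definite.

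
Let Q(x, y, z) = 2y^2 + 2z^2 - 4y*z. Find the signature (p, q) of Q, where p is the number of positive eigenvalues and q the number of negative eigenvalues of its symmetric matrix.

The symmetric matrix is A = [[0, 0, 0], [0, 2, -2], [0, -2, 2]].
Applying the same elementary operations to the rows and columns of A produces a congruent diagonal matrix with entries 0, 2, 0.
So there are 1 positive, 2 zero pivots.

(1, 0)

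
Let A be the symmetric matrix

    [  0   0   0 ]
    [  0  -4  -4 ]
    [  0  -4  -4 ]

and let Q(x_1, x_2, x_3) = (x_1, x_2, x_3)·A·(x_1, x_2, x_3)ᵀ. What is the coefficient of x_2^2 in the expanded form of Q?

The coefficient of x_2^2 is the diagonal entry A[2,2] = -4.

-4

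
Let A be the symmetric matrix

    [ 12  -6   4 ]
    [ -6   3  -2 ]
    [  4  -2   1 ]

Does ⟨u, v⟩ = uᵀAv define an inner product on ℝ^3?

no

Applying the same elementary operations to the rows and columns of A produces a congruent diagonal matrix with entries 12, 0, -1/3.
Counting signs: 1 positive, 1 negative, 1 zero.
Hence Q is indefinite.
⟨·,·⟩ is an inner product exactly when A is positive definite.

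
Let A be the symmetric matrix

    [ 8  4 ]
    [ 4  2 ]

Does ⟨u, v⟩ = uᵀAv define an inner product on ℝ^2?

Row-reducing A symmetrically gives the diagonal entries 8, 0.
Counting signs: 1 positive, 1 zero.
Hence Q is positive semidefinite.
⟨·,·⟩ is an inner product exactly when A is positive definite.

no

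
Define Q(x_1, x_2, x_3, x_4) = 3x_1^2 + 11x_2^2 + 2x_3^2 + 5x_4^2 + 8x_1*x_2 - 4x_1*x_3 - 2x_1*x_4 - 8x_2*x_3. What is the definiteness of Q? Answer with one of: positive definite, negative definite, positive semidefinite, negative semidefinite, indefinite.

positive definite

The associated matrix is A = [[3, 4, -2, -1], [4, 11, -4, 0], [-2, -4, 2, 0], [-1, 0, 0, 5]].
Congruent diagonalization of A (simultaneous row and column reduction) yields pivots 3, 17/3, 6/17, 4.
Counting signs: 4 positive.
Hence Q is positive definite.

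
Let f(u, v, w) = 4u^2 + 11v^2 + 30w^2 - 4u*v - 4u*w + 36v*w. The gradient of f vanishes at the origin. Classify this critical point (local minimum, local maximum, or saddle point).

local minimum

The Hessian at the origin is H = [[8, -4, -4], [-4, 22, 36], [-4, 36, 60]].
Symmetric row and column elimination reduces H to a congruent diagonal form with pivots 8, 20, 1/5.
Counting signs: 3 positive.
H is positive definite, so the origin is a strict local minimum.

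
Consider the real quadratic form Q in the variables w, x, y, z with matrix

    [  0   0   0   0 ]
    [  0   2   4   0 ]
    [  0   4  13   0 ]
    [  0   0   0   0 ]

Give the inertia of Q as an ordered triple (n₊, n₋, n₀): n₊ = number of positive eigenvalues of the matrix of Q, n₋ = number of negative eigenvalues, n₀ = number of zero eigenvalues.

(2, 0, 2)

Row-reducing A symmetrically gives the diagonal entries 0, 2, 5, 0.
That gives 2 positive, 2 zero pivots.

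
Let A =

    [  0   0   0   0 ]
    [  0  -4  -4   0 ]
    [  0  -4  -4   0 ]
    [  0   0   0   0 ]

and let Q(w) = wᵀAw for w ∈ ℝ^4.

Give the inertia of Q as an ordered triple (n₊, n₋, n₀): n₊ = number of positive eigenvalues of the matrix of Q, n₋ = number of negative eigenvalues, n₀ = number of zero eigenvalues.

Row-reducing A symmetrically gives the diagonal entries 0, -4, 0, 0.
That gives 1 negative, 3 zero pivots.

(0, 1, 3)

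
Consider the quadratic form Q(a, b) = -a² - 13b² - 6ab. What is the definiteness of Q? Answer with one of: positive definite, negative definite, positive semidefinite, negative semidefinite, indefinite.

The symmetric matrix is A = [[-1, -3], [-3, -13]].
Applying the same elementary operations to the rows and columns of A produces a congruent diagonal matrix with entries -1, -4.
That gives 2 negative pivots.
Hence Q is negative definite.

negative definite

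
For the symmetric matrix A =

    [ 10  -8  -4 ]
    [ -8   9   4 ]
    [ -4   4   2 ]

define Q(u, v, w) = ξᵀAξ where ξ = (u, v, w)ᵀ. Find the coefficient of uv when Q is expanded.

The coefficient of uv is A[1,2] + A[2,1] = 2·(-8) = -16.

-16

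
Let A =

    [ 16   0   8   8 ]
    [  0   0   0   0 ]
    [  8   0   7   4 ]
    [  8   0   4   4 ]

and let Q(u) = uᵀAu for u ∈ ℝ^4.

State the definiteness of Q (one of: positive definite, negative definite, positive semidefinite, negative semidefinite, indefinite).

Applying the same elementary operations to the rows and columns of A produces a congruent diagonal matrix with entries 16, 0, 3, 0.
Counting signs: 2 positive, 2 zero.
Hence Q is positive semidefinite.

positive semidefinite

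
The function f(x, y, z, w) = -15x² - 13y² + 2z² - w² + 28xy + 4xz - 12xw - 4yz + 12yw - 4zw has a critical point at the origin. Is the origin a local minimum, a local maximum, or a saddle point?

The Hessian at the origin is H = [[-30, 28, 4, -12], [28, -26, -4, 12], [4, -4, 4, -4], [-12, 12, -4, -2]].
Congruent diagonalization of H (simultaneous row and column reduction) yields pivots -30, 2/15, 4, -6.
That gives 2 positive, 2 negative pivots.
H is indefinite, so the origin is a saddle point.

saddle point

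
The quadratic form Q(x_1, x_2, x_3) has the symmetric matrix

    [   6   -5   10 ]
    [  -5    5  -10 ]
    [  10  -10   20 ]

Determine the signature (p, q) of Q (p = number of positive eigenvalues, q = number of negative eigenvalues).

Congruent diagonalization of A (simultaneous row and column reduction) yields pivots 6, 5/6, 0.
Counting signs: 2 positive, 1 zero.

(2, 0)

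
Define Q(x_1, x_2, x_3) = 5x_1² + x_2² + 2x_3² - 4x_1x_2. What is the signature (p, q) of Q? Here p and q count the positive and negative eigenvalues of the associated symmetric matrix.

Write A = [[5, -2, 0], [-2, 1, 0], [0, 0, 2]].
Row-reducing A symmetrically gives the diagonal entries 5, 1/5, 2.
That gives 3 positive pivots.

(3, 0)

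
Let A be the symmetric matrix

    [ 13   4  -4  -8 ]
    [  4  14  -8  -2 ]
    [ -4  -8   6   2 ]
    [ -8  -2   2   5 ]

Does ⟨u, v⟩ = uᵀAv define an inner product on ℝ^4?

yes

Leading principal minors: Δ_1 = 13, Δ_2 = 166, Δ_3 = 196, Δ_4 = 4.
All leading principal minors are positive, so by Sylvester's criterion Q is positive definite.
⟨·,·⟩ is an inner product exactly when A is positive definite.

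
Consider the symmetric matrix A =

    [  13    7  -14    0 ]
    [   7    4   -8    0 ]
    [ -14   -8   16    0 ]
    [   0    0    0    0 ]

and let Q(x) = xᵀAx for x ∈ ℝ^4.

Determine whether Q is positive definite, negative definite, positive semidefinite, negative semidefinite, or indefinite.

Symmetric row and column elimination reduces A to a congruent diagonal form with pivots 13, 3/13, 0, 0.
That gives 2 positive, 2 zero pivots.
Hence Q is positive semidefinite.

positive semidefinite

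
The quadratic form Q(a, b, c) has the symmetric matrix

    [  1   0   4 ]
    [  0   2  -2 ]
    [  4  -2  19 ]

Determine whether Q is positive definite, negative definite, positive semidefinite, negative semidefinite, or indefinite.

Leading principal minors: Δ_1 = 1, Δ_2 = 2, Δ_3 = 2.
All leading principal minors are positive, so by Sylvester's criterion Q is positive definite.

positive definite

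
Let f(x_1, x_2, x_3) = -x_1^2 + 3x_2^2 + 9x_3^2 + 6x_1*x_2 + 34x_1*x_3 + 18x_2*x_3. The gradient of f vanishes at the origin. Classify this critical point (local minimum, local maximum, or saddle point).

saddle point

The Hessian at the origin is H = [[-2, 6, 34], [6, 6, 18], [34, 18, 18]].
An LDLᵀ factorisation of H has diagonal entries -2, 24, -4.
That gives 1 positive, 2 negative pivots.
H is indefinite, so the origin is a saddle point.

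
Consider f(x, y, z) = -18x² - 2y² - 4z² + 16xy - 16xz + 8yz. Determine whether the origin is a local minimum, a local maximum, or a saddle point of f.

The Hessian at the origin is H = [[-36, 16, -16], [16, -4, 8], [-16, 8, -8]].
Congruent diagonalization of H (simultaneous row and column reduction) yields pivots -36, 28/9, -8/7.
That gives 1 positive, 2 negative pivots.
H is indefinite, so the origin is a saddle point.

saddle point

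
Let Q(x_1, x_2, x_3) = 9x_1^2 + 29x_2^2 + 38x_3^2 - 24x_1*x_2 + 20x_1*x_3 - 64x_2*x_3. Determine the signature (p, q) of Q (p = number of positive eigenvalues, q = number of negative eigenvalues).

The associated matrix is A = [[9, -12, 10], [-12, 29, -32], [10, -32, 38]].
Symmetric row and column elimination reduces A to a congruent diagonal form with pivots 9, 13, 10/117.
So there are 3 positive pivots.

(3, 0)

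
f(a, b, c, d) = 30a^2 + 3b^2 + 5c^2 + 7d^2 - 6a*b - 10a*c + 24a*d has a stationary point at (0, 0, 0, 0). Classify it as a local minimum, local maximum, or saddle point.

local minimum

The Hessian at the origin is H = [[60, -6, -10, 24], [-6, 6, 0, 0], [-10, 0, 10, 0], [24, 0, 0, 14]].
Symmetric row and column elimination reduces H to a congruent diagonal form with pivots 60, 27/5, 220/27, 10/11.
That gives 4 positive pivots.
H is positive definite, so the origin is a strict local minimum.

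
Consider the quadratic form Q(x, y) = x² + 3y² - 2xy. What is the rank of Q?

2

Write A = [[1, -1], [-1, 3]].
Congruent diagonalization of A (simultaneous row and column reduction) yields pivots 1, 2.
Counting signs: 2 positive.
The rank is the number of nonzero pivots: 2.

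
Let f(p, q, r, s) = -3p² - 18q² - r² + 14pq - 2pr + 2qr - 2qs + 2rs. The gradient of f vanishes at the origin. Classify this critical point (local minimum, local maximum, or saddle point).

The Hessian at the origin is H = [[-6, 14, -2, 0], [14, -36, 2, -2], [-2, 2, -2, 2], [0, -2, 2, 0]].
An LDLᵀ factorisation of H has diagonal entries -6, -10/3, 4/5, -15.
Counting signs: 1 positive, 3 negative.
H is indefinite, so the origin is a saddle point.

saddle point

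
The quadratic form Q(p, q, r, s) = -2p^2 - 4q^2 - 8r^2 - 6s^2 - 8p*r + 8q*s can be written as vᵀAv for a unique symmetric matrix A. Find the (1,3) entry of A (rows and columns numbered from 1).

-4

The coefficient of p·r in Q is -8. For a symmetric A this equals A[1,3] + A[3,1] = 2·A[1,3].
So A[1,3] = -8/2 = -4.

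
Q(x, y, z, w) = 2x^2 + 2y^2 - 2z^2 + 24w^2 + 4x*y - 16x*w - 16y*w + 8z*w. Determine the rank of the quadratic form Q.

2

The symmetric matrix is A = [[2, 2, 0, -8], [2, 2, 0, -8], [0, 0, -2, 4], [-8, -8, 4, 24]].
Congruent diagonalization of A (simultaneous row and column reduction) yields pivots 2, 0, -2, 0.
So there are 1 positive, 1 negative, 2 zero pivots.
The rank is the number of nonzero pivots: 2.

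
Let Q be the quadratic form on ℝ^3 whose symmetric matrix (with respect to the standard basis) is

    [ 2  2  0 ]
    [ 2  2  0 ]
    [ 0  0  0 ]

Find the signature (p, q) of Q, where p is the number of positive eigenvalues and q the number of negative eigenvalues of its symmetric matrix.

Applying the same elementary operations to the rows and columns of A produces a congruent diagonal matrix with entries 2, 0, 0.
So there are 1 positive, 2 zero pivots.

(1, 0)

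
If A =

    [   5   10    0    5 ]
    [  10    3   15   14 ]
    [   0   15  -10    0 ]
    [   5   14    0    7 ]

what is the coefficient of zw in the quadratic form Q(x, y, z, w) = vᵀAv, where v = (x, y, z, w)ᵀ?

0

The coefficient of zw is A[3,4] + A[4,3] = 2·0 = 0.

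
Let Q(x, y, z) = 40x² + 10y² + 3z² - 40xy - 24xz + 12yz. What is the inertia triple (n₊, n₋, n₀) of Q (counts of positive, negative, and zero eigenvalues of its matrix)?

Write A = [[40, -20, -12], [-20, 10, 6], [-12, 6, 3]].
Row-reducing A symmetrically gives the diagonal entries 40, 0, -3/5.
Counting signs: 1 positive, 1 negative, 1 zero.

(1, 1, 1)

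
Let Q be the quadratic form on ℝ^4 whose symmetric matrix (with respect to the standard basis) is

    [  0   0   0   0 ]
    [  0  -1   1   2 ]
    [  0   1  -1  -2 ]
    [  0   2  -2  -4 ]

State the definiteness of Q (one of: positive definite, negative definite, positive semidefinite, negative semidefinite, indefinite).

negative semidefinite

Congruent diagonalization of A (simultaneous row and column reduction) yields pivots 0, -1, 0, 0.
So there are 1 negative, 3 zero pivots.
Hence Q is negative semidefinite.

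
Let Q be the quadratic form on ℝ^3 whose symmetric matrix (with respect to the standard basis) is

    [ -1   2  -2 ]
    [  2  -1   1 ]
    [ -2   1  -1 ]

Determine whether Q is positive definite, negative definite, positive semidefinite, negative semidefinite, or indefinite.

indefinite

Row-reducing A symmetrically gives the diagonal entries -1, 3, 0.
Counting signs: 1 positive, 1 negative, 1 zero.
Hence Q is indefinite.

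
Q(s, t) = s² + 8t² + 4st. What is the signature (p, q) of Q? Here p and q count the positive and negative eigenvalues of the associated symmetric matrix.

The associated matrix is A = [[1, 2], [2, 8]].
Congruent diagonalization of A (simultaneous row and column reduction) yields pivots 1, 4.
That gives 2 positive pivots.

(2, 0)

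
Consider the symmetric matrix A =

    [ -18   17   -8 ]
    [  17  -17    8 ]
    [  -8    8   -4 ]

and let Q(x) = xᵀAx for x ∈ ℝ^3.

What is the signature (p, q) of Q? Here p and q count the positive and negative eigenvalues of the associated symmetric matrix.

(0, 3)

Congruent diagonalization of A (simultaneous row and column reduction) yields pivots -18, -17/18, -4/17.
That gives 3 negative pivots.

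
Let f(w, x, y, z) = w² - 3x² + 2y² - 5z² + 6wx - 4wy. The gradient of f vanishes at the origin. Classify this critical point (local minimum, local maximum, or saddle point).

The Hessian at the origin is H = [[2, 6, -4, 0], [6, -6, 0, 0], [-4, 0, 4, 0], [0, 0, 0, -10]].
Congruent diagonalization of H (simultaneous row and column reduction) yields pivots 2, -24, 2, -10.
That gives 2 positive, 2 negative pivots.
H is indefinite, so the origin is a saddle point.

saddle point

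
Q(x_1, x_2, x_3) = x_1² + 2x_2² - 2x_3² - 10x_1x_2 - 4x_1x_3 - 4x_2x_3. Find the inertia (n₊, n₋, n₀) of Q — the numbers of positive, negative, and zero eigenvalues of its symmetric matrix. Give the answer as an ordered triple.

(2, 1, 0)

Write A = [[1, -5, -2], [-5, 2, -2], [-2, -2, -2]].
Symmetric row and column elimination reduces A to a congruent diagonal form with pivots 1, -23, 6/23.
So there are 2 positive, 1 negative pivots.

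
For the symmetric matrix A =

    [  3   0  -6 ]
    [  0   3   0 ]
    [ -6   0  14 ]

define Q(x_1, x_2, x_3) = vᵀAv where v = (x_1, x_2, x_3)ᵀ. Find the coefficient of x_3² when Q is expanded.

14

The coefficient of x_3² is the diagonal entry A[3,3] = 14.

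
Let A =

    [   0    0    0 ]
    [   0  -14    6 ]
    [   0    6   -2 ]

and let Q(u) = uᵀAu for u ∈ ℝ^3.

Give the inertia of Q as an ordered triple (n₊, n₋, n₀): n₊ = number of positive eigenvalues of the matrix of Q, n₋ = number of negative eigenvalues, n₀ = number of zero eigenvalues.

(1, 1, 1)

Symmetric row and column elimination reduces A to a congruent diagonal form with pivots 0, -14, 4/7.
Counting signs: 1 positive, 1 negative, 1 zero.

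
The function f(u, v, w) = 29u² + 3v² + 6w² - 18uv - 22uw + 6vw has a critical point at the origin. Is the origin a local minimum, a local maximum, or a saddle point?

The Hessian at the origin is H = [[58, -18, -22], [-18, 6, 6], [-22, 6, 12]].
Congruent diagonalization of H (simultaneous row and column reduction) yields pivots 58, 12/29, 2.
That gives 3 positive pivots.
H is positive definite, so the origin is a strict local minimum.

local minimum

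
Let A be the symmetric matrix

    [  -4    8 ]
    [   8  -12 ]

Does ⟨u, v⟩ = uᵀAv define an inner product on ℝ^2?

no

For the 2×2 matrix [[-4, 8], [8, -12]]: det = -4·-12 − (8)² = -16, trace = -16.
det < 0 so the eigenvalues have opposite signs; the form is indefinite.
⟨·,·⟩ is an inner product exactly when A is positive definite.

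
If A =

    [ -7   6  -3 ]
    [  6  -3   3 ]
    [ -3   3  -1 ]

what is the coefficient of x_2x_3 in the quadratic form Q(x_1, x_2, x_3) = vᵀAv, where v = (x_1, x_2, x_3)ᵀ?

6

The coefficient of x_2x_3 is A[2,3] + A[3,2] = 2·3 = 6.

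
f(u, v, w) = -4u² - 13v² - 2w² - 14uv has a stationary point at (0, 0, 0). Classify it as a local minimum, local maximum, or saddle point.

The Hessian at the origin is H = [[-8, -14, 0], [-14, -26, 0], [0, 0, -4]].
Row-reducing H symmetrically gives the diagonal entries -8, -3/2, -4.
That gives 3 negative pivots.
H is negative definite, so the origin is a strict local maximum.

local maximum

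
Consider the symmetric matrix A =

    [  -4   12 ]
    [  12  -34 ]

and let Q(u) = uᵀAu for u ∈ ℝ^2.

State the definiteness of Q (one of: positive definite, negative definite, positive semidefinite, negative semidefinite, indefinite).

For the 2×2 matrix [[-4, 12], [12, -34]]: det = -4·-34 − (12)² = -8, trace = -38.
det < 0 so the eigenvalues have opposite signs; the form is indefinite.

indefinite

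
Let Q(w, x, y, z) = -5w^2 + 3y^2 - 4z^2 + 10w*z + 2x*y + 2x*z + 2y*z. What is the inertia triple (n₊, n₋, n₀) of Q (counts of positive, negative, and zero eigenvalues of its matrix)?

The symmetric matrix is A = [[-5, 0, 0, 5], [0, 0, 1, 1], [0, 1, 3, 1], [5, 1, 1, -4]].
By Sylvester's law of inertia any congruent diagonalization of A has 2 positive, 2 negative and 0 zero entries.

(2, 2, 0)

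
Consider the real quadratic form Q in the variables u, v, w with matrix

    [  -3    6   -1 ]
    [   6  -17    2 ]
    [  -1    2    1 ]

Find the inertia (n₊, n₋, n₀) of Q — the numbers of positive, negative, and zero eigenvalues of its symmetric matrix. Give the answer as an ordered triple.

(1, 2, 0)

Symmetric row and column elimination reduces A to a congruent diagonal form with pivots -3, -5, 4/3.
Counting signs: 1 positive, 2 negative.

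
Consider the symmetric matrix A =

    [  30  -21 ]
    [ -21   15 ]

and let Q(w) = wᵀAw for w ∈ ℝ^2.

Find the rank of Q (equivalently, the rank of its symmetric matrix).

Symmetric row and column elimination reduces A to a congruent diagonal form with pivots 30, 3/10.
So there are 2 positive pivots.
The rank is the number of nonzero pivots: 2.

2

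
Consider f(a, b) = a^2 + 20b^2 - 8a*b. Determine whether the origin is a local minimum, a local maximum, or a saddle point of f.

local minimum

The Hessian at the origin is H = [[2, -8], [-8, 40]].
det H = 2·40 − (-8)² = 16 > 0 and H[1,1] = 2 > 0, so H is positive definite.
Therefore the origin is a local minimum.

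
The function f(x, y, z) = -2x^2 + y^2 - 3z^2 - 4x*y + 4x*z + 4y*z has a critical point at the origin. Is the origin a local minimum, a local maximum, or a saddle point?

The Hessian at the origin is H = [[-4, -4, 4], [-4, 2, 4], [4, 4, -6]].
Applying the same elementary operations to the rows and columns of H produces a congruent diagonal matrix with entries -4, 6, -2.
Counting signs: 1 positive, 2 negative.
H is indefinite, so the origin is a saddle point.

saddle point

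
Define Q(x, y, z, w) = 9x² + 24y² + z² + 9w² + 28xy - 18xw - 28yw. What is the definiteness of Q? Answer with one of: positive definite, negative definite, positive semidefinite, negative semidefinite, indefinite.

The associated matrix is A = [[9, 14, 0, -9], [14, 24, 0, -14], [0, 0, 1, 0], [-9, -14, 0, 9]].
Row-reducing A symmetrically gives the diagonal entries 9, 20/9, 1, 0.
Counting signs: 3 positive, 1 zero.
Hence Q is positive semidefinite.

positive semidefinite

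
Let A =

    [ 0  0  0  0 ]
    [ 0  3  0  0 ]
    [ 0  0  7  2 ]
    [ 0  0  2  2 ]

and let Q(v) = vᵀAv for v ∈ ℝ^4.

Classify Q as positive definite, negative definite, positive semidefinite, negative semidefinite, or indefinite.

positive semidefinite

Applying the same elementary operations to the rows and columns of A produces a congruent diagonal matrix with entries 0, 3, 7, 10/7.
Counting signs: 3 positive, 1 zero.
Hence Q is positive semidefinite.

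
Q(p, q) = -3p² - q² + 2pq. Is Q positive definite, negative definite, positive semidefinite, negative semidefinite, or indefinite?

negative definite

The symmetric matrix of Q is A = [[-3, 1], [1, -1]].
Leading principal minors: Δ_1 = -3, Δ_2 = 2.
The signs alternate starting with Δ_1 < 0, so by Sylvester's criterion Q is negative definite.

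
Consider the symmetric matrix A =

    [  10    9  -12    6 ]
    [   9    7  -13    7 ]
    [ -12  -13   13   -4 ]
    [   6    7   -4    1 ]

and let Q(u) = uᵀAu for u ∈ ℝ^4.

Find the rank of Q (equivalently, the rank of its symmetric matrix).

Congruent diagonalization of A (simultaneous row and column reduction) yields pivots 10, -11/10, 3, -3/11.
That gives 2 positive, 2 negative pivots.
The rank is the number of nonzero pivots: 4.

4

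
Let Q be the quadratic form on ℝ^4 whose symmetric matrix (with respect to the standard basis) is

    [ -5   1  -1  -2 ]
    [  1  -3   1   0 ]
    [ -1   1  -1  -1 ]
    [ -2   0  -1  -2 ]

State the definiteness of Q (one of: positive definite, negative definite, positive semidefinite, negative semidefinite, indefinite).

Symmetric row and column elimination reduces A to a congruent diagonal form with pivots -5, -14/5, -4/7, -1/4.
So there are 4 negative pivots.
Hence Q is negative definite.

negative definite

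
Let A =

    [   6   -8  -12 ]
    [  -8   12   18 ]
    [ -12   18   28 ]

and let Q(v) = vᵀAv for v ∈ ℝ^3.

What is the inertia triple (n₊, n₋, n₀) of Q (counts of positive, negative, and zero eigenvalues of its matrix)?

(3, 0, 0)

Row-reducing A symmetrically gives the diagonal entries 6, 4/3, 1.
That gives 3 positive pivots.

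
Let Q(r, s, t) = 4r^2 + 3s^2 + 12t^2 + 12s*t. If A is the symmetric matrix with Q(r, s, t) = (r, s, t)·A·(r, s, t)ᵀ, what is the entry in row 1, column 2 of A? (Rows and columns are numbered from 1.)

The coefficient of r·s in Q is 0. For a symmetric A this equals A[1,2] + A[2,1] = 2·A[1,2].
So A[1,2] = 0/2 = 0.

0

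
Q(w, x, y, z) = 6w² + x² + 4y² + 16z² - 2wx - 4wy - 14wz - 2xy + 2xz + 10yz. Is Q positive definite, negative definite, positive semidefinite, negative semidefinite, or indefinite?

positive definite

Write A = [[6, -1, -2, -7], [-1, 1, -1, 1], [-2, -1, 4, 5], [-7, 1, 5, 16]].
Row-reducing A symmetrically gives the diagonal entries 6, 5/6, 6/5, 3.
Counting signs: 4 positive.
Hence Q is positive definite.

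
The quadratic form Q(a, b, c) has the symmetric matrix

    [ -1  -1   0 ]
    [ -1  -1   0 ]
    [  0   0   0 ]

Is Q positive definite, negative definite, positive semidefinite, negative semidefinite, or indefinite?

negative semidefinite

Symmetric row and column elimination reduces A to a congruent diagonal form with pivots -1, 0, 0.
So there are 1 negative, 2 zero pivots.
Hence Q is negative semidefinite.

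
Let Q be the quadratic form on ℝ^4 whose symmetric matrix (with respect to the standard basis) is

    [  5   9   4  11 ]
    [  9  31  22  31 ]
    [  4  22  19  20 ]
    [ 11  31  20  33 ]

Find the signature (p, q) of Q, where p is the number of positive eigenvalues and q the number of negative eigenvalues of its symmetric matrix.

(4, 0)

Applying the same elementary operations to the rows and columns of A produces a congruent diagonal matrix with entries 5, 74/5, 1, 12/37.
Counting signs: 4 positive.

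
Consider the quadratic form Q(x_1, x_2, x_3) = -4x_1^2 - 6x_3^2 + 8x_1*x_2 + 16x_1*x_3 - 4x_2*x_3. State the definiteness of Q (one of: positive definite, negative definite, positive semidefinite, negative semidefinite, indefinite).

The associated matrix is A = [[-4, 4, 8], [4, 0, -2], [8, -2, -6]].
Row-reducing A symmetrically gives the diagonal entries -4, 4, 1.
Counting signs: 2 positive, 1 negative.
Hence Q is indefinite.

indefinite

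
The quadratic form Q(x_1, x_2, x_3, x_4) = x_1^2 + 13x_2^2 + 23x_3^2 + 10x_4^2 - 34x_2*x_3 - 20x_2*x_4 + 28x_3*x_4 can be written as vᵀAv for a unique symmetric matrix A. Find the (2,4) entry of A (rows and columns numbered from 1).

-10

The coefficient of x_2·x_4 in Q is -20. For a symmetric A this equals A[2,4] + A[4,2] = 2·A[2,4].
So A[2,4] = -20/2 = -10.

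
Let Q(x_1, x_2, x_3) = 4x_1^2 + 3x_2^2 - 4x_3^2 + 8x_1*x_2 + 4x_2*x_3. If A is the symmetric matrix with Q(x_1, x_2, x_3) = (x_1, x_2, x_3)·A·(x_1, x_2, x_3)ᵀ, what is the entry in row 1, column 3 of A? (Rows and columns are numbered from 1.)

The coefficient of x_1·x_3 in Q is 0. For a symmetric A this equals A[1,3] + A[3,1] = 2·A[1,3].
So A[1,3] = 0/2 = 0.

0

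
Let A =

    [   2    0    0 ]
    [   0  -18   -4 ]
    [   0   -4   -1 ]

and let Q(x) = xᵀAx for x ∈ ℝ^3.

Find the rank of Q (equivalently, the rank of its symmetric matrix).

3

Congruent diagonalization of A (simultaneous row and column reduction) yields pivots 2, -18, -1/9.
So there are 1 positive, 2 negative pivots.
The rank is the number of nonzero pivots: 3.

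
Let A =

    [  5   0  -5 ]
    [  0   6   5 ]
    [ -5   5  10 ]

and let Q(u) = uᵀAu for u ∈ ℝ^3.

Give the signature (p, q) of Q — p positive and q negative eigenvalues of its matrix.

(3, 0)

An LDLᵀ factorisation of A has diagonal entries 5, 6, 5/6.
Counting signs: 3 positive.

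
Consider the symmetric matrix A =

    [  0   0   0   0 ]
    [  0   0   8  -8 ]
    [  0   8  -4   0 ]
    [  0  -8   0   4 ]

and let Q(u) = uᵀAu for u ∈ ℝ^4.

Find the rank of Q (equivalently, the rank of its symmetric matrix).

2

Row reduction of A gives 2 nonzero rows, so rank A = 2.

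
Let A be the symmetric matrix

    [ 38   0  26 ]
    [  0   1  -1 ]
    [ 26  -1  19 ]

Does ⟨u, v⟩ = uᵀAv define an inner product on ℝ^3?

yes

Leading principal minors: Δ_1 = 38, Δ_2 = 38, Δ_3 = 8.
All leading principal minors are positive, so by Sylvester's criterion Q is positive definite.
⟨·,·⟩ is an inner product exactly when A is positive definite.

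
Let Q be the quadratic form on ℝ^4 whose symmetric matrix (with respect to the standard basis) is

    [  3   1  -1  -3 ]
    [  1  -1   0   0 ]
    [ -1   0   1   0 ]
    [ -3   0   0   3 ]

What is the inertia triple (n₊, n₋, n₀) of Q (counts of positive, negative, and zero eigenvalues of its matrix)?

(2, 1, 1)

Congruent diagonalization of A (simultaneous row and column reduction) yields pivots 3, -4/3, 3/4, 0.
That gives 2 positive, 1 negative, 1 zero pivots.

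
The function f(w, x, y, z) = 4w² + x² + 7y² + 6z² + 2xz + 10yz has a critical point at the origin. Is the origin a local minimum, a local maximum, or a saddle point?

local minimum

The Hessian at the origin is H = [[8, 0, 0, 0], [0, 2, 0, 2], [0, 0, 14, 10], [0, 2, 10, 12]].
Symmetric row and column elimination reduces H to a congruent diagonal form with pivots 8, 2, 14, 20/7.
So there are 4 positive pivots.
H is positive definite, so the origin is a strict local minimum.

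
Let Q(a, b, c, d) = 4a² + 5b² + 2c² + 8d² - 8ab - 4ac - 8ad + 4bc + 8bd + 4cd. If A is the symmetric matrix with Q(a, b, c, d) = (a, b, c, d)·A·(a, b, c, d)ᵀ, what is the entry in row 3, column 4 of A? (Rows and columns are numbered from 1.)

The coefficient of c·d in Q is 4. For a symmetric A this equals A[3,4] + A[4,3] = 2·A[3,4].
So A[3,4] = 4/2 = 2.

2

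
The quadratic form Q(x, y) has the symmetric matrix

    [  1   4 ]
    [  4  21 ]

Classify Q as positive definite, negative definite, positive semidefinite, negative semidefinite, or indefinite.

positive definite

Leading principal minors: Δ_1 = 1, Δ_2 = 5.
All leading principal minors are positive, so by Sylvester's criterion Q is positive definite.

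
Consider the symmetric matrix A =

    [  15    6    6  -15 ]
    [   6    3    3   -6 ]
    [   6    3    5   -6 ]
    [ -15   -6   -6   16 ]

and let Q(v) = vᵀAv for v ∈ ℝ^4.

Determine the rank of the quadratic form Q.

4

An LDLᵀ factorisation of A has diagonal entries 15, 3/5, 2, 1.
So there are 4 positive pivots.
The rank is the number of nonzero pivots: 4.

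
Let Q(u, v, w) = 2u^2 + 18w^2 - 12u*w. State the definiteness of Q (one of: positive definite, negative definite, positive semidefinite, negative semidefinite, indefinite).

positive semidefinite

The symmetric matrix is A = [[2, 0, -6], [0, 0, 0], [-6, 0, 18]].
Symmetric row and column elimination reduces A to a congruent diagonal form with pivots 2, 0, 0.
So there are 1 positive, 2 zero pivots.
Hence Q is positive semidefinite.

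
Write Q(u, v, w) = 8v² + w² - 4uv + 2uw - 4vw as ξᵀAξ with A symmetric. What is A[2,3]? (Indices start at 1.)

-2

The coefficient of v·w in Q is -4. For a symmetric A this equals A[2,3] + A[3,2] = 2·A[2,3].
So A[2,3] = -4/2 = -2.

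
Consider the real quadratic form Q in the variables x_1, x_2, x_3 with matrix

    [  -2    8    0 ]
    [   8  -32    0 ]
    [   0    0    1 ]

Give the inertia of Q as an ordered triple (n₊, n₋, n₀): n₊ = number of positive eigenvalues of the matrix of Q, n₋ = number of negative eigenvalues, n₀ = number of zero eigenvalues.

(1, 1, 1)

Applying the same elementary operations to the rows and columns of A produces a congruent diagonal matrix with entries -2, 0, 1.
That gives 1 positive, 1 negative, 1 zero pivots.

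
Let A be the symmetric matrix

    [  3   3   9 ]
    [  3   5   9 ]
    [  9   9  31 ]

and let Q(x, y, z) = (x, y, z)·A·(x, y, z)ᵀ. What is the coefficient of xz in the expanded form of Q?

The coefficient of xz is A[1,3] + A[3,1] = 2·9 = 18.

18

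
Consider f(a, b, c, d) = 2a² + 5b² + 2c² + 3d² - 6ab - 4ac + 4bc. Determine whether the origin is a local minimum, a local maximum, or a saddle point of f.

saddle point

The Hessian at the origin is H = [[4, -6, -4, 0], [-6, 10, 4, 0], [-4, 4, 4, 0], [0, 0, 0, 6]].
Congruent diagonalization of H (simultaneous row and column reduction) yields pivots 4, 1, -4, 6.
So there are 3 positive, 1 negative pivots.
H is indefinite, so the origin is a saddle point.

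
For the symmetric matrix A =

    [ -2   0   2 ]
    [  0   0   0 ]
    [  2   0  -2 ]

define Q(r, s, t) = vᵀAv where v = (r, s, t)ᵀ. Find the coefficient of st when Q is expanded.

0

The coefficient of st is A[2,3] + A[3,2] = 2·0 = 0.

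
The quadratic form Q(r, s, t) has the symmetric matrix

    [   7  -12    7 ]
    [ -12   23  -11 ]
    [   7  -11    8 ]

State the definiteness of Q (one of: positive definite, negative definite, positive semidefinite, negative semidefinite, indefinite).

Leading principal minors: Δ_1 = 7, Δ_2 = 17, Δ_3 = 10.
All leading principal minors are positive, so by Sylvester's criterion Q is positive definite.

positive definite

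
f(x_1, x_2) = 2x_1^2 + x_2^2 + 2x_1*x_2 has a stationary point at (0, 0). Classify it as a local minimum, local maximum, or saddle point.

The Hessian at the origin is H = [[4, 2], [2, 2]].
det H = 4·2 − (2)² = 4 > 0 and H[1,1] = 4 > 0, so H is positive definite.
Therefore the origin is a local minimum.

local minimum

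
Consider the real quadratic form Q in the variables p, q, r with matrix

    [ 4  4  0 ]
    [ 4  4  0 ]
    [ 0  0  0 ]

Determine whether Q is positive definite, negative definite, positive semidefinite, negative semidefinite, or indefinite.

Row-reducing A symmetrically gives the diagonal entries 4, 0, 0.
So there are 1 positive, 2 zero pivots.
Hence Q is positive semidefinite.

positive semidefinite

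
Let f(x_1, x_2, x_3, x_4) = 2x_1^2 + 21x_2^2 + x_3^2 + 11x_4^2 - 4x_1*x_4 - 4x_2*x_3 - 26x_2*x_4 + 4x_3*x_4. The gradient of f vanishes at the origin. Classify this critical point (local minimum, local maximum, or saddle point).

local minimum

The Hessian at the origin is H = [[4, 0, 0, -4], [0, 42, -4, -26], [0, -4, 2, 4], [-4, -26, 4, 22]].
Congruent diagonalization of H (simultaneous row and column reduction) yields pivots 4, 42, 34/21, 8/17.
So there are 4 positive pivots.
H is positive definite, so the origin is a strict local minimum.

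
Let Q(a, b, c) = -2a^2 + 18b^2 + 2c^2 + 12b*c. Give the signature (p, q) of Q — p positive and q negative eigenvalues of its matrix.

The symmetric matrix is A = [[-2, 0, 0], [0, 18, 6], [0, 6, 2]].
Applying the same elementary operations to the rows and columns of A produces a congruent diagonal matrix with entries -2, 18, 0.
So there are 1 positive, 1 negative, 1 zero pivots.

(1, 1)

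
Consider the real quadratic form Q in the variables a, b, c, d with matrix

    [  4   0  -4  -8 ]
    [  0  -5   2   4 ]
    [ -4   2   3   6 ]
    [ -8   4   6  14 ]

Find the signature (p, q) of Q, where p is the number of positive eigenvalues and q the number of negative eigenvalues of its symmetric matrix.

(2, 2)

Congruent diagonalization of A (simultaneous row and column reduction) yields pivots 4, -5, -1/5, 2.
That gives 2 positive, 2 negative pivots.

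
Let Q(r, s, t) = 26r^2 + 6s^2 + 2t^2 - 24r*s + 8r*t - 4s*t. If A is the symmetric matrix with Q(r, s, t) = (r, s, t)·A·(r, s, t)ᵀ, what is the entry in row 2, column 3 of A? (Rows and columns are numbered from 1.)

The coefficient of s·t in Q is -4. For a symmetric A this equals A[2,3] + A[3,2] = 2·A[2,3].
So A[2,3] = -4/2 = -2.

-2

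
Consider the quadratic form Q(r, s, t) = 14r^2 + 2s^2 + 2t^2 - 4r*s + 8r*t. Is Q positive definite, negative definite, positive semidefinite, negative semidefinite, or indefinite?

The associated matrix is A = [[14, -2, 4], [-2, 2, 0], [4, 0, 2]].
Row-reducing A symmetrically gives the diagonal entries 14, 12/7, 2/3.
That gives 3 positive pivots.
Hence Q is positive definite.

positive definite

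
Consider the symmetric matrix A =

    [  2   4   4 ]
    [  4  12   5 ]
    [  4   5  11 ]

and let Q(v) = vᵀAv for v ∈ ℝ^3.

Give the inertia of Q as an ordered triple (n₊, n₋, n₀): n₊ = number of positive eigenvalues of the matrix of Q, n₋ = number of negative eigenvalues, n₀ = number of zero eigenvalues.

Symmetric row and column elimination reduces A to a congruent diagonal form with pivots 2, 4, 3/4.
That gives 3 positive pivots.

(3, 0, 0)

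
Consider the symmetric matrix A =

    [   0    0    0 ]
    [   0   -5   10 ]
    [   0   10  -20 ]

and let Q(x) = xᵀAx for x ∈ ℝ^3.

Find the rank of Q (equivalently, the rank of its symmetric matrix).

1

Row-reducing A symmetrically gives the diagonal entries 0, -5, 0.
Counting signs: 1 negative, 2 zero.
The rank is the number of nonzero pivots: 1.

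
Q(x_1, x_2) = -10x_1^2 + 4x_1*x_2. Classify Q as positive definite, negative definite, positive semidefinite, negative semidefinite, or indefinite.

The symmetric matrix of Q is [[-10, 2], [2, 0]].
For the 2×2 matrix [[-10, 2], [2, 0]]: det = -10·0 − (2)² = -4, trace = -10.
det < 0 so the eigenvalues have opposite signs; the form is indefinite.

indefinite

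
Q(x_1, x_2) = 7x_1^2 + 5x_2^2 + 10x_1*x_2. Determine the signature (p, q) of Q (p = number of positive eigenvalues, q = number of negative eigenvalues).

(2, 0)

The associated matrix is A = [[7, 5], [5, 5]].
Symmetric row and column elimination reduces A to a congruent diagonal form with pivots 7, 10/7.
So there are 2 positive pivots.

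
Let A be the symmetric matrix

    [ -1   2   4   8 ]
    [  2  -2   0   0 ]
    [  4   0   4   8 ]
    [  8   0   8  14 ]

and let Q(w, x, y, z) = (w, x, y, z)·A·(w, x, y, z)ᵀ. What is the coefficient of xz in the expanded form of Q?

The coefficient of xz is A[2,4] + A[4,2] = 2·0 = 0.

0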